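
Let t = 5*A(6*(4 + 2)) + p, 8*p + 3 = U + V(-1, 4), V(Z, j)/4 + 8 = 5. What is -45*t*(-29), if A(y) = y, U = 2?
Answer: 1862235/8 ≈ 2.3278e+5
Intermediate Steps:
V(Z, j) = -12 (V(Z, j) = -32 + 4*5 = -32 + 20 = -12)
p = -13/8 (p = -3/8 + (2 - 12)/8 = -3/8 + (⅛)*(-10) = -3/8 - 5/4 = -13/8 ≈ -1.6250)
t = 1427/8 (t = 5*(6*(4 + 2)) - 13/8 = 5*(6*6) - 13/8 = 5*36 - 13/8 = 180 - 13/8 = 1427/8 ≈ 178.38)
-45*t*(-29) = -45*1427/8*(-29) = -64215/8*(-29) = 1862235/8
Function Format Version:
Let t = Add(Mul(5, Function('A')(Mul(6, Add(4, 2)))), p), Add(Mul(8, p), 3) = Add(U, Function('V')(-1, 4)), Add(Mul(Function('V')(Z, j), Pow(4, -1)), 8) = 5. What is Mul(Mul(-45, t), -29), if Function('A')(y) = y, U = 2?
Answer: Rational(1862235, 8) ≈ 2.3278e+5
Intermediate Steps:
Function('V')(Z, j) = -12 (Function('V')(Z, j) = Add(-32, Mul(4, 5)) = Add(-32, 20) = -12)
p = Rational(-13, 8) (p = Add(Rational(-3, 8), Mul(Rational(1, 8), Add(2, -12))) = Add(Rational(-3, 8), Mul(Rational(1, 8), -10)) = Add(Rational(-3, 8), Rational(-5, 4)) = Rational(-13, 8) ≈ -1.6250)
t = Rational(1427, 8) (t = Add(Mul(5, Mul(6, Add(4, 2))), Rational(-13, 8)) = Add(Mul(5, Mul(6, 6)), Rational(-13, 8)) = Add(Mul(5, 36), Rational(-13, 8)) = Add(180, Rational(-13, 8)) = Rational(1427, 8) ≈ 178.38)
Mul(Mul(-45, t), -29) = Mul(Mul(-45, Rational(1427, 8)), -29) = Mul(Rational(-64215, 8), -29) = Rational(1862235, 8)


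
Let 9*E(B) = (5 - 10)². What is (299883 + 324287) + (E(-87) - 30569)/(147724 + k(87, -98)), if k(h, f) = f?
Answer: 414646604342/664317 ≈ 6.2417e+5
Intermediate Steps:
E(B) = 25/9 (E(B) = (5 - 10)²/9 = (⅑)*(-5)² = (⅑)*25 = 25/9)
(299883 + 324287) + (E(-87) - 30569)/(147724 + k(87, -98)) = (299883 + 324287) + (25/9 - 30569)/(147724 - 98) = 624170 - 275096/9/147626 = 624170 - 275096/9*1/147626 = 624170 - 137548/664317 = 414646604342/664317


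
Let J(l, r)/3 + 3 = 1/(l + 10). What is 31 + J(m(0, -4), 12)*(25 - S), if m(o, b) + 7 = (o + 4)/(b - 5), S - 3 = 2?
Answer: -2887/23 ≈ -125.52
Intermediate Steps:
S = 5 (S = 3 + 2 = 5)
m(o, b) = -7 + (4 + o)/(-5 + b) (m(o, b) = -7 + (o + 4)/(b - 5) = -7 + (4 + o)/(-5 + b))
J(l, r) = -9 + 3/(10 + l) (J(l, r) = -9 + 3/(l + 10) = -9 + 3/(10 + l))
31 + J(m(0, -4), 12)*(25 - S) = 31 + (3*(-29 - 3*(39 + 0 - 7*(-4))/(-5 - 4))/(10 + (39 + 0 - 7*(-4))/(-5 - 4)))*(25 - 1*5) = 31 + (3*(-29 - 3*(39 + 0 + 28)/(-9))/(10 + (39 + 0 + 28)/(-9)))*(25 - 5) = 31 + (3*(-29 - (-1)*67/3)/(10 - ⅑*67))*20 = 31 + (3*(-29 - 3*(-67/9))/(10 - 67/9))*20 = 31 + (3*(-29 + 67/3)/(23/9))*20 = 31 + (3*(9/23)*(-20/3))*20 = 31 - 180/23*20 = 31 - 3600/23 = -2887/23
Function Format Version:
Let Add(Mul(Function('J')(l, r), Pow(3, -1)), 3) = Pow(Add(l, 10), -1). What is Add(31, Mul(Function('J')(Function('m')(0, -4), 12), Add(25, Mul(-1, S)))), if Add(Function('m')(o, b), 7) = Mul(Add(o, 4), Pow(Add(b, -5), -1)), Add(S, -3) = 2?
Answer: Rational(-2887, 23) ≈ -125.52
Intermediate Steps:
S = 5 (S = Add(3, 2) = 5)
Function('m')(o, b) = Add(-7, Mul(Pow(Add(-5, b), -1), Add(4, o))) (Function('m')(o, b) = Add(-7, Mul(Add(o, 4), Pow(Add(b, -5), -1))) = Add(-7, Mul(Add(4, o), Pow(Add(-5, b), -1))) = Add(-7, Mul(Pow(Add(-5, b), -1), Add(4, o))))
Function('J')(l, r) = Add(-9, Mul(3, Pow(Add(10, l), -1))) (Function('J')(l, r) = Add(-9, Mul(3, Pow(Add(l, 10), -1))) = Add(-9, Mul(3, Pow(Add(10, l), -1))))
Add(31, Mul(Function('J')(Function('m')(0, -4), 12), Add(25, Mul(-1, S)))) = Add(31, Mul(Mul(3, Pow(Add(10, Mul(Pow(Add(-5, -4), -1), Add(39, 0, Mul(-7, -4)))), -1), Add(-29, Mul(-3, Mul(Pow(Add(-5, -4), -1), Add(39, 0, Mul(-7, -4)))))), Add(25, Mul(-1, 5)))) = Add(31, Mul(Mul(3, Pow(Add(10, Mul(Pow(-9, -1), Add(39, 0, 28))), -1), Add(-29, Mul(-3, Mul(Pow(-9, -1), Add(39, 0, 28))))), Add(25, -5))) = Add(31, Mul(Mul(3, Pow(Add(10, Mul(Rational(-1, 9), 67)), -1), Add(-29, Mul(-3, Mul(Rational(-1, 9), 67)))), 20)) = Add(31, Mul(Mul(3, Pow(Add(10, Rational(-67, 9)), -1), Add(-29, Mul(-3, Rational(-67, 9)))), 20)) = Add(31, Mul(Mul(3, Pow(Rational(23, 9), -1), Add(-29, Rational(67, 3))), 20)) = Add(31, Mul(Mul(3, Rational(9, 23), Rational(-20, 3)), 20)) = Add(31, Mul(Rational(-180, 23), 20)) = Add(31, Rational(-3600, 23)) = Rational(-2887, 23)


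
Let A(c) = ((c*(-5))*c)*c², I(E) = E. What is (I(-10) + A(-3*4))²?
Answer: 10751616100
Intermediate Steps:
A(c) = -5*c⁴ (A(c) = ((-5*c)*c)*c² = (-5*c²)*c² = -5*c⁴)
(I(-10) + A(-3*4))² = (-10 - 5*(-3*4)⁴)² = (-10 - 5*(-12)⁴)² = (-10 - 5*20736)² = (-10 - 103680)² = (-103690)² = 10751616100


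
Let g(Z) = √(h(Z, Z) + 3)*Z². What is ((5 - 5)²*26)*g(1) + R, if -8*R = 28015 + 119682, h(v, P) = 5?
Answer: -147697/8 ≈ -18462.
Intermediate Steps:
g(Z) = 2*√2*Z² (g(Z) = √(5 + 3)*Z² = √8*Z² = (2*√2)*Z² = 2*√2*Z²)
R = -147697/8 (R = -(28015 + 119682)/8 = -⅛*147697 = -147697/8 ≈ -18462.)
((5 - 5)²*26)*g(1) + R = ((5 - 5)²*26)*(2*√2*1²) - 147697/8 = (0²*26)*(2*√2*1) - 147697/8 = (0*26)*(2*√2) - 147697/8 = 0*(2*√2) - 147697/8 = 0 - 147697/8 = -147697/8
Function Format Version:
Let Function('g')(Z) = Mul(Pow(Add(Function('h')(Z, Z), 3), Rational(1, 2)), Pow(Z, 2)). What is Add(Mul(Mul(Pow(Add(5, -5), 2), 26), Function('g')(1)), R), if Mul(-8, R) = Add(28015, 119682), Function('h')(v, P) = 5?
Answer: Rational(-147697, 8) ≈ -18462.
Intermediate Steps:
Function('g')(Z) = Mul(2, Pow(2, Rational(1, 2)), Pow(Z, 2)) (Function('g')(Z) = Mul(Pow(Add(5, 3), Rational(1, 2)), Pow(Z, 2)) = Mul(Pow(8, Rational(1, 2)), Pow(Z, 2)) = Mul(Mul(2, Pow(2, Rational(1, 2))), Pow(Z, 2)) = Mul(2, Pow(2, Rational(1, 2)), Pow(Z, 2)))
R = Rational(-147697, 8) (R = Mul(Rational(-1, 8), Add(28015, 119682)) = Mul(Rational(-1, 8), 147697) = Rational(-147697, 8) ≈ -18462.)
Add(Mul(Mul(Pow(Add(5, -5), 2), 26), Function('g')(1)), R) = Add(Mul(Mul(Pow(Add(5, -5), 2), 26), Mul(2, Pow(2, Rational(1, 2)), Pow(1, 2))), Rational(-147697, 8)) = Add(Mul(Mul(Pow(0, 2), 26), Mul(2, Pow(2, Rational(1, 2)), 1)), Rational(-147697, 8)) = Add(Mul(Mul(0, 26), Mul(2, Pow(2, Rational(1, 2)))), Rational(-147697, 8)) = Add(Mul(0, Mul(2, Pow(2, Rational(1, 2)))), Rational(-147697, 8)) = Add(0, Rational(-147697, 8)) = Rational(-147697, 8)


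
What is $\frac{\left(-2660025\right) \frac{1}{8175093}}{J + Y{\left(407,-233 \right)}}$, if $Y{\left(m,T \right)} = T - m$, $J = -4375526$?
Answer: $\frac{886675}{11925188011146} \approx 7.4353 \cdot 10^{-8}$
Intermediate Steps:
$\frac{\left(-2660025\right) \frac{1}{8175093}}{J + Y{\left(407,-233 \right)}} = \frac{\left(-2660025\right) \frac{1}{8175093}}{-4375526 - 640} = - \frac{886675}{2725031 \left(-4375526 - 640\right)} = - \frac{886675}{2725031 \left(-4376166\right)} = \left(- \frac{886675}{2725031}\right) \left(- \frac{1}{4376166}\right) = \frac{886675}{11925188011146}$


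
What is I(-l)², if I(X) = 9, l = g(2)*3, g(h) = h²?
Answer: 81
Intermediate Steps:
l = 12 (l = 2²*3 = 4*3 = 12)
I(-l)² = 9² = 81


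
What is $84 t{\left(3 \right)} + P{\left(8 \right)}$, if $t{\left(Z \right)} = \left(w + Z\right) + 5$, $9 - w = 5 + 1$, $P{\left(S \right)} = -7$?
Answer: $917$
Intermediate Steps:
$w = 3$ ($w = 9 - \left(5 + 1\right) = 9 - 6 = 3$)
$t{\left(Z \right)} = 8 + Z$ ($t{\left(Z \right)} = \left(3 + Z\right) + 5 = 8 + Z$)
$84 t{\left(3 \right)} + P{\left(8 \right)} = 84 \left(8 + 3\right) - 7 = 84 \cdot 11 - 7 = 924 - 7 = 917$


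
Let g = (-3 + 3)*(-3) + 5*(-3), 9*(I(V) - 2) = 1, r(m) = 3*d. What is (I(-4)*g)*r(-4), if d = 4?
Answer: -380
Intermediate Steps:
r(m) = 12 (r(m) = 3*4 = 12)
I(V) = 19/9 (I(V) = 2 + (⅑)*1 = 2 + ⅑ = 19/9)
g = -15 (g = 0*(-3) - 15 = 0 - 15 = -15)
(I(-4)*g)*r(-4) = ((19/9)*(-15))*12 = -95/3*12 = -380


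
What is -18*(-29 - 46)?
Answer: 1350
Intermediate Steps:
-18*(-29 - 46) = -18*(-75) = 1350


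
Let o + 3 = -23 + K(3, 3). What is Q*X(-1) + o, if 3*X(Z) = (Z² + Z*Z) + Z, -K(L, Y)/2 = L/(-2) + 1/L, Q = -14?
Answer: -85/3 ≈ -28.333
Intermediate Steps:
K(L, Y) = L - 2/L (K(L, Y) = -2*(L/(-2) + 1/L) = -2*(L*(-½) + 1/L) = -2*(-L/2 + 1/L) = -2*(1/L - L/2) = L - 2/L)
X(Z) = Z/3 + 2*Z²/3 (X(Z) = ((Z² + Z*Z) + Z)/3 = ((Z² + Z²) + Z)/3 = (2*Z² + Z)/3 = (Z + 2*Z²)/3 = Z/3 + 2*Z²/3)
o = -71/3 (o = -3 + (-23 + (3 - 2/3)) = -3 + (-23 + (3 - 2*⅓)) = -3 + (-23 + (3 - ⅔)) = -3 + (-23 + 7/3) = -3 - 62/3 = -71/3 ≈ -23.667)
Q*X(-1) + o = -14*(-1)*(1 + 2*(-1))/3 - 71/3 = -14*(-1)*(1 - 2)/3 - 71/3 = -14*(-1)*(-1)/3 - 71/3 = -14*⅓ - 71/3 = -14/3 - 71/3 = -85/3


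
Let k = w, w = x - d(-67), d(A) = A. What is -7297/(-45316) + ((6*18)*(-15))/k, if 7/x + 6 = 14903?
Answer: -181055698793/7538361916 ≈ -24.018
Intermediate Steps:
x = 7/14897 (x = 7/(-6 + 14903) = 7/14897 ≈ 0.00046989)
w = 998106/14897 (w = 7/14897 - 1*(-67) = 7/14897 + 67 = 998106/14897 ≈ 67.000)
k = 998106/14897 ≈ 67.000
-7297/(-45316) + ((6*18)*(-15))/k = -7297/(-45316) + ((6*18)*(-15))/(998106/14897) = -7297*(-1/45316) + (108*(-15))*(14897/998106) = 7297/45316 - 1620*14897/998106 = 7297/45316 - 4022190/166351 = -181055698793/7538361916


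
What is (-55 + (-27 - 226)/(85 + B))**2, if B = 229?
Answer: 307055529/98596 ≈ 3114.3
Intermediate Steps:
(-55 + (-27 - 226)/(85 + B))**2 = (-55 + (-27 - 226)/(85 + 229))**2 = (-55 - 253/314)**2 = (-17523/314)**2 = 307055529/98596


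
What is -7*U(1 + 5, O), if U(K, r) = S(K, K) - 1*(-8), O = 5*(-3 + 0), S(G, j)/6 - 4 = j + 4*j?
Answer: -1484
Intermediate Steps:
S(G, j) = 24 + 30*j (S(G, j) = 24 + 6*(j + 4*j) = 24 + 6*(5*j) = 24 + 30*j)
O = -15 (O = 5*(-3) = -15)
U(K, r) = 32 + 30*K (U(K, r) = (24 + 30*K) - 1*(-8) = (24 + 30*K) + 8 = 32 + 30*K)
-7*U(1 + 5, O) = -7*(32 + 30*(1 + 5)) = -7*(32 + 30*6) = -7*(32 + 180) = -7*212 = -1484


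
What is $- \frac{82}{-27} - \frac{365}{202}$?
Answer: $\frac{6709}{5454} \approx 1.2301$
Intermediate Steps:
$- \frac{82}{-27} - \frac{365}{202} = \left(-82\right) \left(- \frac{1}{27}\right) - \frac{365}{202} = \frac{82}{27} - \frac{365}{202} = \frac{6709}{5454}$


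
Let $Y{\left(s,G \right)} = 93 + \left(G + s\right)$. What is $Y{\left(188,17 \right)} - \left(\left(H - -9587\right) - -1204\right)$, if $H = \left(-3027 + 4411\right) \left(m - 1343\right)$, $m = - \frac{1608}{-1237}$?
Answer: $\frac{2284021431}{1237} \approx 1.8464 \cdot 10^{6}$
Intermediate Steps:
$m = \frac{1608}{1237}$ ($m = \left(-1608\right) \left(- \frac{1}{1237}\right) = \frac{1608}{1237} \approx 1.2999$)
$H = - \frac{2297001272}{1237}$ ($H = \left(-3027 + 4411\right) \left(\frac{1608}{1237} - 1343\right) = 1384 \left(- \frac{1659683}{1237}\right) = - \frac{2297001272}{1237} \approx -1.8569 \cdot 10^{6}$)
$Y{\left(s,G \right)} = 93 + G + s$
$Y{\left(188,17 \right)} - \left(\left(H - -9587\right) - -1204\right) = \left(93 + 17 + 188\right) - \left(\left(- \frac{2297001272}{1237} - -9587\right) - -1204\right) = 298 - \left(\left(- \frac{2297001272}{1237} + 9587\right) + 1204\right) = 298 - \left(- \frac{2285142153}{1237} + 1204\right) = 298 - - \frac{2283652805}{1237} = 298 + \frac{2283652805}{1237} = \frac{2284021431}{1237}$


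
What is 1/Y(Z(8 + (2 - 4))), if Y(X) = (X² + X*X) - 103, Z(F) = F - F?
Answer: -1/103 ≈ -0.0097087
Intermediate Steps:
Z(F) = 0
Y(X) = -103 + 2*X² (Y(X) = (X² + X²) - 103 = 2*X² - 103 = -103 + 2*X²)
1/Y(Z(8 + (2 - 4))) = 1/(-103 + 2*0²) = 1/(-103 + 2*0) = 1/(-103 + 0) = 1/(-103) = -1/103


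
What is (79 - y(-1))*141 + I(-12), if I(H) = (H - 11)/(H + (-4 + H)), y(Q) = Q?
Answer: 315863/28 ≈ 11281.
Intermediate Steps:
I(H) = (-11 + H)/(-4 + 2*H)
(79 - y(-1))*141 + I(-12) = (79 - 1*(-1))*141 + (-11 - 12)/(2*(-2 - 12)) = (79 + 1)*141 + (½)*(-23)/(-14) = 80*141 + (½)*(-1/14)*(-23) = 11280 + 23/28 = 315863/28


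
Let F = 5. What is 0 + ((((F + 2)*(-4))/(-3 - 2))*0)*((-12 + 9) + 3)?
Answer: 0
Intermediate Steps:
0 + ((((F + 2)*(-4))/(-3 - 2))*0)*((-12 + 9) + 3) = 0 + ((((5 + 2)*(-4))/(-3 - 2))*0)*((-12 + 9) + 3) = 0 + (((7*(-4))/(-5))*0)*(-3 + 3) = 0 + (-1/5*(-28)*0)*0 = 0 + ((28/5)*0)*0 = 0 + 0*0 = 0 + 0 = 0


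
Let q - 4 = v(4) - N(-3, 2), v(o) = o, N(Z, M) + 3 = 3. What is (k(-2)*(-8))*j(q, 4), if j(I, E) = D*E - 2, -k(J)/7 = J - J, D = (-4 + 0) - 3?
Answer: 0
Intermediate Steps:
N(Z, M) = 0 (N(Z, M) = -3 + 3 = 0)
D = -7 (D = -4 - 3 = -7)
q = 8 (q = 4 + (4 - 1*0) = 4 + (4 + 0) = 4 + 4 = 8)
k(J) = 0 (k(J) = -7*(J - J) = -7*0 = 0)
j(I, E) = -2 - 7*E (j(I, E) = -7*E - 2 = -2 - 7*E)
(k(-2)*(-8))*j(q, 4) = (0*(-8))*(-2 - 7*4) = 0*(-2 - 28) = 0*(-30) = 0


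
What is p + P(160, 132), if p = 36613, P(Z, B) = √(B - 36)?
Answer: 36613 + 4*√6 ≈ 36623.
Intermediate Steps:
P(Z, B) = √(-36 + B)
p + P(160, 132) = 36613 + √(-36 + 132) = 36613 + √96 = 36613 + 4*√6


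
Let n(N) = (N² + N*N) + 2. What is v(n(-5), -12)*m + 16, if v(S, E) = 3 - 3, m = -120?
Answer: 16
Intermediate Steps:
n(N) = 2 + 2*N² (n(N) = (N² + N²) + 2 = 2*N² + 2 = 2 + 2*N²)
v(S, E) = 0
v(n(-5), -12)*m + 16 = 0*(-120) + 16 = 0 + 16 = 16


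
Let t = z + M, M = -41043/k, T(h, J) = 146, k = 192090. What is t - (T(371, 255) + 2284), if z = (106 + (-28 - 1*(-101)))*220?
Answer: 2365894819/64030 ≈ 36950.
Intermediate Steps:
z = 39380 (z = (106 + (-28 + 101))*220 = (106 + 73)*220 = 179*220 = 39380)
M = -13681/64030 (M = -41043/192090 = -41043*1/192090 = -13681/64030 ≈ -0.21367)
t = 2521487719/64030 (t = 39380 - 13681/64030 = 2521487719/64030 ≈ 39380.)
t - (T(371, 255) + 2284) = 2521487719/64030 - (146 + 2284) = 2521487719/64030 - 1*2430 = 2521487719/64030 - 2430 = 2365894819/64030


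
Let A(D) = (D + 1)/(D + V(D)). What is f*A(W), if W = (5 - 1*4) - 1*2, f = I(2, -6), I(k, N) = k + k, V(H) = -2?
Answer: 0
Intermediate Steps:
I(k, N) = 2*k
f = 4 (f = 2*2 = 4)
W = -1 (W = (5 - 4) - 2 = 1 - 2 = -1)
A(D) = (1 + D)/(-2 + D) (A(D) = (D + 1)/(D - 2) = (1 + D)/(-2 + D))
f*A(W) = 4*((1 - 1)/(-2 - 1)) = 4*(0/(-3)) = 4*(-⅓*0) = 4*0 = 0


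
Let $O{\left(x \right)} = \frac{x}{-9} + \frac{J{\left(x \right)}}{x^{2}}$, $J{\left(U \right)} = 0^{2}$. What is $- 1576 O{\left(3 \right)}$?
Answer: $\frac{1576}{3} \approx 525.33$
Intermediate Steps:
$J{\left(U \right)} = 0$
$O{\left(x \right)} = - \frac{x}{9}$ ($O{\left(x \right)} = \frac{x}{-9} + \frac{0}{x^{2}} = x \left(- \frac{1}{9}\right) + \frac{0}{x^{2}} = - \frac{x}{9} + 0 = - \frac{x}{9}$)
$- 1576 O{\left(3 \right)} = - 1576 \left(\left(- \frac{1}{9}\right) 3\right) = \left(-1576\right) \left(- \frac{1}{3}\right) = \frac{1576}{3}$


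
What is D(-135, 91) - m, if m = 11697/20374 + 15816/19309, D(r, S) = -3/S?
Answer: -51056627385/35799542506 ≈ -1.4262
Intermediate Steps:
m = 548092557/393401566 (m = 11697*(1/20374) + 15816*(1/19309) = 11697/20374 + 15816/19309 = 548092557/393401566 ≈ 1.3932)
D(-135, 91) - m = -3/91 - 1*548092557/393401566 = -3*1/91 - 548092557/393401566 = -3/91 - 548092557/393401566 = -51056627385/35799542506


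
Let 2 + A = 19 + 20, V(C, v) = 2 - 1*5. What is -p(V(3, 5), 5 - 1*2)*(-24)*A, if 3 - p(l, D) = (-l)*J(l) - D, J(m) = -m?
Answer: -2664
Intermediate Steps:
V(C, v) = -3 (V(C, v) = 2 - 5 = -3)
p(l, D) = 3 + D - l² (p(l, D) = 3 - ((-l)*(-l) - D) = 3 - (l² - D) = 3 + (D - l²) = 3 + D - l²)
A = 37 (A = -2 + (19 + 20) = -2 + 39 = 37)
-p(V(3, 5), 5 - 1*2)*(-24)*A = -(3 + (5 - 1*2) - 1*(-3)²)*(-24)*37 = -(3 + (5 - 2) - 1*9)*(-24)*37 = -(3 + 3 - 9)*(-24)*37 = -(-3*(-24))*37 = -72*37 = -1*2664 = -2664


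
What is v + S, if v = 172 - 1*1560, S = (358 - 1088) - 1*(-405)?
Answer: -1713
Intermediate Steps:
S = -325 (S = -730 + 405 = -325)
v = -1388 (v = 172 - 1560 = -1388)
v + S = -1388 - 325 = -1713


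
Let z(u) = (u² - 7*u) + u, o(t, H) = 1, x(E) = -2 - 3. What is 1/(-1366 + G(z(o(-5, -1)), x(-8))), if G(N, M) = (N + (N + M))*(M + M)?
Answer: -1/1216 ≈ -0.00082237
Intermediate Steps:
x(E) = -5
z(u) = u² - 6*u
G(N, M) = 2*M*(M + 2*N) (G(N, M) = (N + (M + N))*(2*M) = (M + 2*N)*(2*M) = 2*M*(M + 2*N))
1/(-1366 + G(z(o(-5, -1)), x(-8))) = 1/(-1366 + 2*(-5)*(-5 + 2*(1*(-6 + 1)))) = 1/(-1366 + 2*(-5)*(-5 + 2*(1*(-5)))) = 1/(-1366 + 2*(-5)*(-5 + 2*(-5))) = 1/(-1366 + 2*(-5)*(-5 - 10)) = 1/(-1366 + 2*(-5)*(-15)) = 1/(-1366 + 150) = 1/(-1216) = -1/1216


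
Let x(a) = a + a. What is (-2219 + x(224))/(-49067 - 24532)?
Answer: 1771/73599 ≈ 0.024063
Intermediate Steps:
x(a) = 2*a
(-2219 + x(224))/(-49067 - 24532) = (-2219 + 2*224)/(-49067 - 24532) = (-2219 + 448)/(-73599) = -1771*(-1/73599) = 1771/73599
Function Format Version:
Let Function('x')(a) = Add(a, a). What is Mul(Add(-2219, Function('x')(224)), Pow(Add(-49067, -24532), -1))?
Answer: Rational(1771, 73599) ≈ 0.024063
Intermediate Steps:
Function('x')(a) = Mul(2, a)
Mul(Add(-2219, Function('x')(224)), Pow(Add(-49067, -24532), -1)) = Mul(Add(-2219, Mul(2, 224)), Pow(Add(-49067, -24532), -1)) = Mul(Add(-2219, 448), Pow(-73599, -1)) = Mul(-1771, Rational(-1, 73599)) = Rational(1771, 73599)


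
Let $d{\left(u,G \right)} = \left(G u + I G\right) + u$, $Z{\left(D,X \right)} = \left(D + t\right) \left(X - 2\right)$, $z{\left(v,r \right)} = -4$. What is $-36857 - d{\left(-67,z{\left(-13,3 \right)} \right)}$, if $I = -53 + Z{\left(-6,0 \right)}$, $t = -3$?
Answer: $-37198$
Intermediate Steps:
$Z{\left(D,X \right)} = \left(-3 + D\right) \left(-2 + X\right)$ ($Z{\left(D,X \right)} = \left(D - 3\right) \left(X - 2\right) = \left(-3 + D\right) \left(-2 + X\right)$)
$I = -35$ ($I = -53 - -18 = -53 + \left(6 + 0 + 12 + 0\right) = -53 + 18 = -35$)
$d{\left(u,G \right)} = u - 35 G + G u$ ($d{\left(u,G \right)} = \left(G u - 35 G\right) + u = \left(- 35 G + G u\right) + u = u - 35 G + G u$)
$-36857 - d{\left(-67,z{\left(-13,3 \right)} \right)} = -36857 - \left(-67 - -140 - -268\right) = -36857 - \left(-67 + 140 + 268\right) = -36857 - 341 = -37198$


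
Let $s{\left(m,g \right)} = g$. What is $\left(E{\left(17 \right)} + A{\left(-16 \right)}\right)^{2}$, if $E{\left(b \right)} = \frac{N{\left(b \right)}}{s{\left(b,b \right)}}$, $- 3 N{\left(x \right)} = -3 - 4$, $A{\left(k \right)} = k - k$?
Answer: $\frac{49}{2601} \approx 0.018839$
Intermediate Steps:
$A{\left(k \right)} = 0$
$N{\left(x \right)} = \frac{7}{3}$ ($N{\left(x \right)} = - \frac{-3 - 4}{3} = \left(- \frac{1}{3}\right) \left(-7\right) = \frac{7}{3}$)
$E{\left(b \right)} = \frac{7}{3 b}$
$\left(E{\left(17 \right)} + A{\left(-16 \right)}\right)^{2} = \left(\frac{7}{3 \cdot 17} + 0\right)^{2} = \left(\frac{7}{3} \cdot \frac{1}{17} + 0\right)^{2} = \left(\frac{7}{51} + 0\right)^{2} = \left(\frac{7}{51}\right)^{2} = \frac{49}{2601}$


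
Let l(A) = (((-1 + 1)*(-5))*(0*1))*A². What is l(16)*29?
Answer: 0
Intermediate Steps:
l(A) = 0 (l(A) = ((0*(-5))*0)*A² = (0*0)*A² = 0*A² = 0)
l(16)*29 = 0*29 = 0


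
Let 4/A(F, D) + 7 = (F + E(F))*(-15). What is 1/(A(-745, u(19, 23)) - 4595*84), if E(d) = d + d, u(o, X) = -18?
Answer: -16759/6468638818 ≈ -2.5908e-6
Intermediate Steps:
E(d) = 2*d
A(F, D) = 4/(-7 - 45*F) (A(F, D) = 4/(-7 + (F + 2*F)*(-15)) = 4/(-7 + (3*F)*(-15)) = 4/(-7 - 45*F))
1/(A(-745, u(19, 23)) - 4595*84) = 1/(-4/(7 + 45*(-745)) - 4595*84) = 1/(-4/(7 - 33525) - 385980) = 1/(-4/(-33518) - 385980) = 1/(-4*(-1/33518) - 385980) = 1/(2/16759 - 385980) = 1/(-6468638818/16759) = -16759/6468638818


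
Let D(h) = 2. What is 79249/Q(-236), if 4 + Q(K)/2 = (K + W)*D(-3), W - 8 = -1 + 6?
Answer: -79249/900 ≈ -88.054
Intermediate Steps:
W = 13 (W = 8 + (-1 + 6) = 8 + 5 = 13)
Q(K) = 44 + 4*K (Q(K) = -8 + 2*((K + 13)*2) = -8 + 2*((13 + K)*2) = -8 + 2*(26 + 2*K) = -8 + (52 + 4*K) = 44 + 4*K)
79249/Q(-236) = 79249/(44 + 4*(-236)) = 79249/(44 - 944) = 79249/(-900) = 79249*(-1/900) = -79249/900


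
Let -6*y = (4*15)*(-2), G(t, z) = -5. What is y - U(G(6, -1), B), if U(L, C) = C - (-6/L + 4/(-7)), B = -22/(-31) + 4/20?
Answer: 4279/217 ≈ 19.719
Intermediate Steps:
B = 141/155 (B = -22*(-1/31) + 4*(1/20) = 22/31 + 1/5 = 141/155 ≈ 0.90968)
y = 20 (y = -4*15*(-2)/6 = -10*(-2) = -1/6*(-120) = 20)
U(L, C) = 4/7 + C + 6/L (U(L, C) = C - (-6/L + 4*(-1/7)) = C - (-6/L - 4/7) = C - (-4/7 - 6/L) = C + (4/7 + 6/L) = 4/7 + C + 6/L)
y - U(G(6, -1), B) = 20 - (4/7 + 141/155 + 6/(-5)) = 20 - (4/7 + 141/155 + 6*(-1/5)) = 20 - (4/7 + 141/155 - 6/5) = 20 - 1*61/217 = 20 - 61/217 = 4279/217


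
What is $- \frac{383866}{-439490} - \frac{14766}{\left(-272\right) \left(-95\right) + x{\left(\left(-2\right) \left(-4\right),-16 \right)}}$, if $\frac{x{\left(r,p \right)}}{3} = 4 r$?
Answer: $\frac{866609809}{2849653160} \approx 0.30411$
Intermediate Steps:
$x{\left(r,p \right)} = 12 r$ ($x{\left(r,p \right)} = 3 \cdot 4 r = 12 r$)
$- \frac{383866}{-439490} - \frac{14766}{\left(-272\right) \left(-95\right) + x{\left(\left(-2\right) \left(-4\right),-16 \right)}} = - \frac{383866}{-439490} - \frac{14766}{\left(-272\right) \left(-95\right) + 12 \left(\left(-2\right) \left(-4\right)\right)} = \left(-383866\right) \left(- \frac{1}{439490}\right) - \frac{14766}{25840 + 12 \cdot 8} = \frac{191933}{219745} - \frac{14766}{25840 + 96} = \frac{191933}{219745} - \frac{14766}{25936} = \frac{191933}{219745} - \frac{7383}{12968} = \frac{866609809}{2849653160}$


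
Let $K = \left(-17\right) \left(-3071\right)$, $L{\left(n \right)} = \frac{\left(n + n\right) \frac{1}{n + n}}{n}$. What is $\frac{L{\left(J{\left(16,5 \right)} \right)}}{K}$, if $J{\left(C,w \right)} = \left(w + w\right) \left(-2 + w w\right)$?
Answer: $\frac{1}{12007610} \approx 8.328 \cdot 10^{-8}$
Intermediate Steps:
$J{\left(C,w \right)} = 2 w \left(-2 + w^{2}\right)$
$L{\left(n \right)} = \frac{1}{n}$ ($L{\left(n \right)} = \frac{2 n \frac{1}{2 n}}{n} = 1 \frac{1}{n} = \frac{1}{n}$)
$K = 52207$
$\frac{L{\left(J{\left(16,5 \right)} \right)}}{K} = \frac{1}{2 \cdot 5 \left(-2 + 5^{2}\right) 52207} = \frac{1}{2 \cdot 5 \left(-2 + 25\right)} \frac{1}{52207} = \frac{1}{2 \cdot 5 \cdot 23} \cdot \frac{1}{52207} = \frac{1}{230} \cdot \frac{1}{52207} = \frac{1}{12007610}$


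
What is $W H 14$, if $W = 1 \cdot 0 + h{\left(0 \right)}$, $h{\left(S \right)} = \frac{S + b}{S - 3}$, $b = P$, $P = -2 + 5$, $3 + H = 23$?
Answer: $-280$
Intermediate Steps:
$H = 20$ ($H = -3 + 23 = 20$)
$P = 3$
$b = 3$
$h{\left(S \right)} = \frac{3 + S}{-3 + S}$ ($h{\left(S \right)} = \frac{S + 3}{S - 3} = \frac{3 + S}{-3 + S}$)
$W = -1$ ($W = 1 \cdot 0 + \frac{3 + 0}{-3 + 0} = 0 + \frac{1}{-3} \cdot 3 = 0 - 1 = -1$)
$W H 14 = \left(-1\right) 20 \cdot 14 = \left(-20\right) 14 = -280$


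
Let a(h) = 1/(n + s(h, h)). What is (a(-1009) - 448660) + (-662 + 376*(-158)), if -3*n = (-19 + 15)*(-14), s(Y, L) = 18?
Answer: -1017463/2 ≈ -5.0873e+5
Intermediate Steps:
n = -56/3 (n = -(-19 + 15)*(-14)/3 = -(-4)*(-14)/3 = -⅓*56 = -56/3 ≈ -18.667)
a(h) = -3/2 (a(h) = 1/(-56/3 + 18) = 1/(-⅔) = -3/2)
(a(-1009) - 448660) + (-662 + 376*(-158)) = (-3/2 - 448660) + (-662 + 376*(-158)) = -897323/2 + (-662 - 59408) = -897323/2 - 60070 = -1017463/2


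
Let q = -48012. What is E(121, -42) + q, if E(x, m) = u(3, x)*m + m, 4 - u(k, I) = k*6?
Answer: -47466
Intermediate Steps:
u(k, I) = 4 - 6*k (u(k, I) = 4 - k*6 = 4 - 6*k)
E(x, m) = -13*m (E(x, m) = (4 - 6*3)*m + m = (4 - 18)*m + m = -14*m + m = -13*m)
E(121, -42) + q = -13*(-42) - 48012 = 546 - 48012 = -47466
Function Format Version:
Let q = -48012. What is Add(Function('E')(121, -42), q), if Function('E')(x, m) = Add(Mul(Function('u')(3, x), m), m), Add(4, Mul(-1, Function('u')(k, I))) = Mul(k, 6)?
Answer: -47466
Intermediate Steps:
Function('u')(k, I) = Add(4, Mul(-6, k)) (Function('u')(k, I) = Add(4, Mul(-1, Mul(k, 6))) = Add(4, Mul(-1, Mul(6, k))) = Add(4, Mul(-6, k)))
Function('E')(x, m) = Mul(-13, m) (Function('E')(x, m) = Add(Mul(Add(4, Mul(-6, 3)), m), m) = Add(Mul(Add(4, -18), m), m) = Add(Mul(-14, m), m) = Mul(-13, m))
Add(Function('E')(121, -42), q) = Add(Mul(-13, -42), -48012) = Add(546, -48012) = -47466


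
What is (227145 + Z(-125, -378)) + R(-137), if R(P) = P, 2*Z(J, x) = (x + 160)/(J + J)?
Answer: 56752109/250 ≈ 2.2701e+5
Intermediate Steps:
Z(J, x) = (160 + x)/(4*J) (Z(J, x) = ((x + 160)/(J + J))/2 = ((160 + x)/((2*J)))/2 = ((160 + x)*(1/(2*J)))/2 = ((160 + x)/(2*J))/2 = (160 + x)/(4*J))
(227145 + Z(-125, -378)) + R(-137) = (227145 + (¼)*(160 - 378)/(-125)) - 137 = (227145 + (¼)*(-1/125)*(-218)) - 137 = (227145 + 109/250) - 137 = 56786359/250 - 137 = 56752109/250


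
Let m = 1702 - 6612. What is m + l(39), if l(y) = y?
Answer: -4871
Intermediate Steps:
m = -4910
m + l(39) = -4910 + 39 = -4871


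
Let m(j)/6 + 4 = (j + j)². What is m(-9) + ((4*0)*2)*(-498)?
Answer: 1920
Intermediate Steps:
m(j) = -24 + 24*j² (m(j) = -24 + 6*(j + j)² = -24 + 6*(2*j)² = -24 + 6*(4*j²) = -24 + 24*j²)
m(-9) + ((4*0)*2)*(-498) = (-24 + 24*(-9)²) + ((4*0)*2)*(-498) = (-24 + 24*81) + (0*2)*(-498) = (-24 + 1944) + 0*(-498) = 1920 + 0 = 1920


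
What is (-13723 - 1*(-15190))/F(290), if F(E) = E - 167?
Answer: 489/41 ≈ 11.927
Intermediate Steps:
F(E) = -167 + E
(-13723 - 1*(-15190))/F(290) = (-13723 - 1*(-15190))/(-167 + 290) = (-13723 + 15190)/123 = 1467*(1/123) = 489/41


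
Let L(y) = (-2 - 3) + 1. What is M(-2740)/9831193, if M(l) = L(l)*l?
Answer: 10960/9831193 ≈ 0.0011148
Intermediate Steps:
L(y) = -4 (L(y) = -5 + 1 = -4)
M(l) = -4*l
M(-2740)/9831193 = -4*(-2740)/9831193 = 10960*(1/9831193) = 10960/9831193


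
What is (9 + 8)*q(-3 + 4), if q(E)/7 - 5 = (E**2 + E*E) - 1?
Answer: 714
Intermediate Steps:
q(E) = 28 + 14*E**2 (q(E) = 35 + 7*((E**2 + E*E) - 1) = 35 + 7*((E**2 + E**2) - 1) = 35 + 7*(2*E**2 - 1) = 35 + 7*(-1 + 2*E**2) = 35 + (-7 + 14*E**2) = 28 + 14*E**2)
(9 + 8)*q(-3 + 4) = (9 + 8)*(28 + 14*(-3 + 4)**2) = 17*(28 + 14*1**2) = 17*(28 + 14*1) = 17*(28 + 14) = 17*42 = 714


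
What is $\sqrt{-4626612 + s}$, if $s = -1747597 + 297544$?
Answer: $3 i \sqrt{675185} \approx 2465.1 i$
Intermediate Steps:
$s = -1450053$
$\sqrt{-4626612 + s} = \sqrt{-4626612 - 1450053} = \sqrt{-6076665} = 3 i \sqrt{675185}$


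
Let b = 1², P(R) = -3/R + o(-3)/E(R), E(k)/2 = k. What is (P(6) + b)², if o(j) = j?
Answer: 1/16 ≈ 0.062500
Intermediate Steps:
E(k) = 2*k
P(R) = -9/(2*R) (P(R) = -3/R - 3*1/(2*R) = -3/R - 3/(2*R) = -9/(2*R))
b = 1
(P(6) + b)² = (-9/2/6 + 1)² = (-9/2*⅙ + 1)² = (-¾ + 1)² = (¼)² = 1/16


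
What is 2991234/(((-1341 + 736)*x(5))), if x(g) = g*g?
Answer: -2991234/15125 ≈ -197.77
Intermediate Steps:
x(g) = g**2
2991234/(((-1341 + 736)*x(5))) = 2991234/(((-1341 + 736)*5**2)) = 2991234/((-605*25)) = 2991234/(-15125) = 2991234*(-1/15125) = -2991234/15125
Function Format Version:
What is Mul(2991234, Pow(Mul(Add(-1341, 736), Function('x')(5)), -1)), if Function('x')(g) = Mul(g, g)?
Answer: Rational(-2991234, 15125) ≈ -197.77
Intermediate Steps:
Function('x')(g) = Pow(g, 2)
Mul(2991234, Pow(Mul(Add(-1341, 736), Function('x')(5)), -1)) = Mul(2991234, Pow(Mul(Add(-1341, 736), Pow(5, 2)), -1)) = Mul(2991234, Pow(Mul(-605, 25), -1)) = Mul(2991234, Pow(-15125, -1)) = Mul(2991234, Rational(-1, 15125)) = Rational(-2991234, 15125)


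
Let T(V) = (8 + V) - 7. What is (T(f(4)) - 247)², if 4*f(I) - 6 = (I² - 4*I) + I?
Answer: 237169/4 ≈ 59292.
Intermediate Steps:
f(I) = 3/2 - 3*I/4 + I²/4 (f(I) = 3/2 + ((I² - 4*I) + I)/4 = 3/2 + (I² - 3*I)/4 = 3/2 + (-3*I/4 + I²/4) = 3/2 - 3*I/4 + I²/4)
T(V) = 1 + V
(T(f(4)) - 247)² = ((1 + (3/2 - ¾*4 + (¼)*4²)) - 247)² = ((1 + (3/2 - 3 + (¼)*16)) - 247)² = ((1 + (3/2 - 3 + 4)) - 247)² = ((1 + 5/2) - 247)² = (7/2 - 247)² = (-487/2)² = 237169/4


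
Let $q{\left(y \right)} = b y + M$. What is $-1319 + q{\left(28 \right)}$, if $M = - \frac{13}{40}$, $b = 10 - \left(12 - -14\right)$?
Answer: $- \frac{70693}{40} \approx -1767.3$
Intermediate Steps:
$b = -16$ ($b = 10 - \left(12 + 14\right) = 10 - 26 = -16$)
$M = - \frac{13}{40}$ ($M = \left(-13\right) \frac{1}{40} = - \frac{13}{40} \approx -0.325$)
$q{\left(y \right)} = - \frac{13}{40} - 16 y$ ($q{\left(y \right)} = - 16 y - \frac{13}{40} = - \frac{13}{40} - 16 y$)
$-1319 + q{\left(28 \right)} = -1319 - \frac{17933}{40} = - \frac{70693}{40}$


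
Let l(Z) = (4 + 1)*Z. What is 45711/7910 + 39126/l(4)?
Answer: 7760022/3955 ≈ 1962.1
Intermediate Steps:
l(Z) = 5*Z
45711/7910 + 39126/l(4) = 45711/7910 + 39126/((5*4)) = 45711*(1/7910) + 39126/20 = 45711/7910 + 39126*(1/20) = 45711/7910 + 19563/10 = 7760022/3955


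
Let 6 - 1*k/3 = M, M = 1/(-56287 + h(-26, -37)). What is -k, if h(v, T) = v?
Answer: -337879/18771 ≈ -18.000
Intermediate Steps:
M = -1/56313 (M = 1/(-56287 - 26) = 1/(-56313) = -1/56313 ≈ -1.7758e-5)
k = 337879/18771 (k = 18 - 3*(-1/56313) = 18 + 1/18771 = 337879/18771 ≈ 18.000)
-k = -1*337879/18771 = -337879/18771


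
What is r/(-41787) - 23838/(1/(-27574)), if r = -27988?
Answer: 27466971712432/41787 ≈ 6.5731e+8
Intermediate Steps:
r/(-41787) - 23838/(1/(-27574)) = -27988/(-41787) - 23838/(1/(-27574)) = -27988*(-1/41787) - 23838/(-1/27574) = 27988/41787 - 23838*(-27574) = 27988/41787 + 657309012 = 27466971712432/41787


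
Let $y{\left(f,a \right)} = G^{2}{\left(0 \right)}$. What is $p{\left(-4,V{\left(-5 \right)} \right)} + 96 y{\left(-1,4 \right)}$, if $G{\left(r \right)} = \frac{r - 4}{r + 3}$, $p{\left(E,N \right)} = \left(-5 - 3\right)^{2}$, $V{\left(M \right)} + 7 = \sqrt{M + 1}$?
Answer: $\frac{704}{3} \approx 234.67$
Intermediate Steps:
$V{\left(M \right)} = -7 + \sqrt{1 + M}$ ($V{\left(M \right)} = -7 + \sqrt{M + 1} = -7 + \sqrt{1 + M}$)
$p{\left(E,N \right)} = 64$ ($p{\left(E,N \right)} = \left(-8\right)^{2} = 64$)
$G{\left(r \right)} = \frac{-4 + r}{3 + r}$
$y{\left(f,a \right)} = \frac{16}{9}$ ($y{\left(f,a \right)} = \left(\frac{-4 + 0}{3 + 0}\right)^{2} = \left(\frac{1}{3} \left(-4\right)\right)^{2} = \left(- \frac{4}{3}\right)^{2} = \frac{16}{9}$)
$p{\left(-4,V{\left(-5 \right)} \right)} + 96 y{\left(-1,4 \right)} = 64 + 96 \cdot \frac{16}{9} = 64 + \frac{512}{3} = \frac{704}{3}$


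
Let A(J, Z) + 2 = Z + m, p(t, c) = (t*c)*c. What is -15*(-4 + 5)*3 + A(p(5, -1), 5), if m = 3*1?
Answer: -39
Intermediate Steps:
m = 3
p(t, c) = t*c**2 (p(t, c) = (c*t)*c = t*c**2)
A(J, Z) = 1 + Z (A(J, Z) = -2 + (Z + 3) = -2 + (3 + Z) = 1 + Z)
-15*(-4 + 5)*3 + A(p(5, -1), 5) = -15*(-4 + 5)*3 + (1 + 5) = -15*3 + 6 = -45 + 6 = -39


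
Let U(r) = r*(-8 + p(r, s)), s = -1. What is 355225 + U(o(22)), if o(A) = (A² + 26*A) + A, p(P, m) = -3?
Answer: 343367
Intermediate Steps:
o(A) = A² + 27*A
U(r) = -11*r (U(r) = r*(-8 - 3) = r*(-11) = -11*r)
355225 + U(o(22)) = 355225 - 242*(27 + 22) = 355225 - 242*49 = 355225 - 11*1078 = 355225 - 11858 = 343367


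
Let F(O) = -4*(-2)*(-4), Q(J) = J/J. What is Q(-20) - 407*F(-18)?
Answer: 13025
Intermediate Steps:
Q(J) = 1
F(O) = -32 (F(O) = 8*(-4) = -32)
Q(-20) - 407*F(-18) = 1 - 407*(-32) = 1 + 13024 = 13025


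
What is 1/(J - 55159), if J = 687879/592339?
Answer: -592339/32672139022 ≈ -1.8130e-5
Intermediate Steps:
J = 687879/592339 (J = 687879*(1/592339) = 687879/592339 ≈ 1.1613)
1/(J - 55159) = 1/(687879/592339 - 55159) = 1/(-32672139022/592339) = -592339/32672139022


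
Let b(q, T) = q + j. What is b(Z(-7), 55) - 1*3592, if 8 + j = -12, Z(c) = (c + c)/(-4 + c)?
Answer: -39718/11 ≈ -3610.7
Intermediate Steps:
Z(c) = 2*c/(-4 + c) (Z(c) = (2*c)/(-4 + c) = 2*c/(-4 + c))
j = -20 (j = -8 - 12 = -20)
b(q, T) = -20 + q (b(q, T) = q - 20 = -20 + q)
b(Z(-7), 55) - 1*3592 = (-20 + 2*(-7)/(-4 - 7)) - 1*3592 = (-20 + 2*(-7)/(-11)) - 3592 = (-20 + 2*(-7)*(-1/11)) - 3592 = (-20 + 14/11) - 3592 = -206/11 - 3592 = -39718/11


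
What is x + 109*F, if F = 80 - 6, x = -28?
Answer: 8038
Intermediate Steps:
F = 74
x + 109*F = -28 + 109*74 = -28 + 8066 = 8038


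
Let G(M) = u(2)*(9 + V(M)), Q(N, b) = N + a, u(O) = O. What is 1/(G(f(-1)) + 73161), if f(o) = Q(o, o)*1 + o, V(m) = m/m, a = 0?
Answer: 1/73181 ≈ 1.3665e-5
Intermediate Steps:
V(m) = 1
Q(N, b) = N (Q(N, b) = N + 0 = N)
f(o) = 2*o (f(o) = o*1 + o = o + o = 2*o)
G(M) = 20 (G(M) = 2*(9 + 1) = 2*10 = 20)
1/(G(f(-1)) + 73161) = 1/(20 + 73161) = 1/73181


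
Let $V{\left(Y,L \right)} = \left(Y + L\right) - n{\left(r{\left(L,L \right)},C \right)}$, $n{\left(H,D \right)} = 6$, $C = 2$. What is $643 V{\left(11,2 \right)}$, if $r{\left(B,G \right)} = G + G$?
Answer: $4501$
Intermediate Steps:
$r{\left(B,G \right)} = 2 G$
$V{\left(Y,L \right)} = -6 + L + Y$ ($V{\left(Y,L \right)} = \left(Y + L\right) - 6 = \left(L + Y\right) - 6 = -6 + L + Y$)
$643 V{\left(11,2 \right)} = 643 \left(-6 + 2 + 11\right) = 643 \cdot 7 = 4501$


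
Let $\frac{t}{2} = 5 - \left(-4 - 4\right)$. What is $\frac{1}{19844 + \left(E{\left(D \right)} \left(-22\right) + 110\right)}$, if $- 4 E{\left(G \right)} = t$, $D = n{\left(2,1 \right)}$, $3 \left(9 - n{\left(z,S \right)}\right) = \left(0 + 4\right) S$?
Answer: $\frac{1}{20097} \approx 4.9759 \cdot 10^{-5}$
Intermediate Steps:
$n{\left(z,S \right)} = 9 - \frac{4 S}{3}$ ($n{\left(z,S \right)} = 9 - \frac{\left(0 + 4\right) S}{3} = 9 - \frac{4 S}{3}$)
$t = 26$ ($t = 2 \left(5 - \left(-4 - 4\right)\right) = 2 \left(5 - -8\right) = 2 \left(5 + 8\right) = 2 \cdot 13 = 26$)
$D = \frac{23}{3}$ ($D = 9 - \frac{4}{3} = \frac{23}{3} \approx 7.6667$)
$E{\left(G \right)} = - \frac{13}{2}$ ($E{\left(G \right)} = \left(- \frac{1}{4}\right) 26 = - \frac{13}{2}$)
$\frac{1}{19844 + \left(E{\left(D \right)} \left(-22\right) + 110\right)} = \frac{1}{19844 + \left(\left(- \frac{13}{2}\right) \left(-22\right) + 110\right)} = \frac{1}{19844 + \left(143 + 110\right)} = \frac{1}{19844 + 253} = \frac{1}{20097}$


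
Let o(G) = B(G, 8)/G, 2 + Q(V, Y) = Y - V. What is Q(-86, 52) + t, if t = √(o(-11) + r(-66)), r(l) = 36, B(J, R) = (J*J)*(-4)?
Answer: 136 + 4*√5 ≈ 144.94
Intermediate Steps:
B(J, R) = -4*J² (B(J, R) = J²*(-4) = -4*J²)
Q(V, Y) = -2 + Y - V (Q(V, Y) = -2 + (Y - V) = -2 + Y - V)
o(G) = -4*G (o(G) = (-4*G²)/G = -4*G)
t = 4*√5 (t = √(-4*(-11) + 36) = √(44 + 36) = √80 = 4*√5 ≈ 8.9443)
Q(-86, 52) + t = (-2 + 52 - 1*(-86)) + 4*√5 = (-2 + 52 + 86) + 4*√5 = 136 + 4*√5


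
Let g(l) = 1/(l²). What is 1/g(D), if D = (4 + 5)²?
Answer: 6561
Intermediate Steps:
D = 81 (D = 9² = 81)
g(l) = l⁻²
1/g(D) = 1/(81⁻²) = 1/(1/6561) = 6561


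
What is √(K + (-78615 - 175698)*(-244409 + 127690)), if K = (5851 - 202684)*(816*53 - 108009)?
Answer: 12*√294654590 ≈ 2.0599e+5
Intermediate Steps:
K = 12747101913 (K = -196833*(43248 - 108009) = -196833*(-64761) = 12747101913)
√(K + (-78615 - 175698)*(-244409 + 127690)) = √(12747101913 + (-78615 - 175698)*(-244409 + 127690)) = √(12747101913 - 254313*(-116719)) = √(12747101913 + 29683159047) = √42430260960 = 12*√294654590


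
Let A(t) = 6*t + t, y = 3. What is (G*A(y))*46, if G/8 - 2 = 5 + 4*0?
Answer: 54096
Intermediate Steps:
G = 56 (G = 16 + 8*(5 + 4*0) = 16 + 8*(5 + 0) = 16 + 8*5 = 16 + 40 = 56)
A(t) = 7*t
(G*A(y))*46 = (56*(7*3))*46 = (56*21)*46 = 1176*46 = 54096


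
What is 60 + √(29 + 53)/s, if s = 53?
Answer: 60 + √82/53 ≈ 60.171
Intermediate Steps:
60 + √(29 + 53)/s = 60 + √(29 + 53)/53 = 60 + √82/53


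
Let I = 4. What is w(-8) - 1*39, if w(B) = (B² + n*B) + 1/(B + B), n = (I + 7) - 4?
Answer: -497/16 ≈ -31.063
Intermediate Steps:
n = 7 (n = (4 + 7) - 4 = 11 - 4 = 7)
w(B) = B² + 1/(2*B) + 7*B (w(B) = (B² + 7*B) + 1/(B + B) = (B² + 7*B) + 1/(2*B) = B² + 1/(2*B) + 7*B)
w(-8) - 1*39 = ((-8)² + (½)/(-8) + 7*(-8)) - 1*39 = (64 + (½)*(-⅛) - 56) - 39 = (64 - 1/16 - 56) - 39 = 127/16 - 39 = -497/16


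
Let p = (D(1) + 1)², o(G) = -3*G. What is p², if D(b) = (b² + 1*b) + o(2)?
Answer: 81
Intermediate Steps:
D(b) = -6 + b + b² (D(b) = (b² + 1*b) - 3*2 = (b² + b) - 6 = (b + b²) - 6 = -6 + b + b²)
p = 9 (p = ((-6 + 1 + 1²) + 1)² = ((-6 + 1 + 1) + 1)² = (-4 + 1)² = (-3)² = 9)
p² = 9² = 81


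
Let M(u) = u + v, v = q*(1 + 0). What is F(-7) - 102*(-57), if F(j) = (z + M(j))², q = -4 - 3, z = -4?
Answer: 6138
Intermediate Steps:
q = -7
v = -7 (v = -7*(1 + 0) = -7*1 = -7)
M(u) = -7 + u (M(u) = u - 7 = -7 + u)
F(j) = (-11 + j)² (F(j) = (-4 + (-7 + j))² = (-11 + j)²)
F(-7) - 102*(-57) = (-11 - 7)² - 102*(-57) = (-18)² + 5814 = 324 + 5814 = 6138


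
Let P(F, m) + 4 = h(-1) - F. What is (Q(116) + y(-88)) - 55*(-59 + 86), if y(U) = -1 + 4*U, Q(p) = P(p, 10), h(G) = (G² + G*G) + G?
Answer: -1957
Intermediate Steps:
h(G) = G + 2*G² (h(G) = (G² + G²) + G = 2*G² + G = G + 2*G²)
P(F, m) = -3 - F (P(F, m) = -4 + (-(1 + 2*(-1)) - F) = -4 + (-(1 - 2) - F) = -4 + (-1*(-1) - F) = -4 + (1 - F) = -3 - F)
Q(p) = -3 - p
(Q(116) + y(-88)) - 55*(-59 + 86) = ((-3 - 1*116) + (-1 + 4*(-88))) - 55*(-59 + 86) = ((-3 - 116) + (-1 - 352)) - 55*27 = (-119 - 353) - 1485 = -472 - 1485 = -1957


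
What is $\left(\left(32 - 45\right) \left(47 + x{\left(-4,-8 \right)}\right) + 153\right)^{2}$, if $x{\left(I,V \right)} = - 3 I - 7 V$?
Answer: $1800964$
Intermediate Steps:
$x{\left(I,V \right)} = - 7 V - 3 I$
$\left(\left(32 - 45\right) \left(47 + x{\left(-4,-8 \right)}\right) + 153\right)^{2} = \left(\left(32 - 45\right) \left(47 - -68\right) + 153\right)^{2} = \left(- 13 \left(47 + \left(56 + 12\right)\right) + 153\right)^{2} = \left(- 13 \left(47 + 68\right) + 153\right)^{2} = \left(\left(-13\right) 115 + 153\right)^{2} = \left(-1495 + 153\right)^{2} = \left(-1342\right)^{2} = 1800964$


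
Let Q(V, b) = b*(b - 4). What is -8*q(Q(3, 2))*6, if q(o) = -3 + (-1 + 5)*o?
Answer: 912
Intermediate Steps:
Q(V, b) = b*(-4 + b)
q(o) = -3 + 4*o
-8*q(Q(3, 2))*6 = -8*(-3 + 4*(2*(-4 + 2)))*6 = -8*(-3 + 4*(2*(-2)))*6 = -8*(-3 + 4*(-4))*6 = -8*(-3 - 16)*6 = -8*(-19)*6 = 152*6 = 912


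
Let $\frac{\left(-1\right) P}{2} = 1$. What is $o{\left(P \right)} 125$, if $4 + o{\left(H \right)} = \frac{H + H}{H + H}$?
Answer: $-375$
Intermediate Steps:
$P = -2$ ($P = \left(-2\right) 1 = -2$)
$o{\left(H \right)} = -3$ ($o{\left(H \right)} = -4 + \frac{H + H}{H + H} = -4 + \frac{2 H}{2 H} = -4 + 2 H \frac{1}{2 H} = -4 + 1 = -3$)
$o{\left(P \right)} 125 = \left(-3\right) 125 = -375$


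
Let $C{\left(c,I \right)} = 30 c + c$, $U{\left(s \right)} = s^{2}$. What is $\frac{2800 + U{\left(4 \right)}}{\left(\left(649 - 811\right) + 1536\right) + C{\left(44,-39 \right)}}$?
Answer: $\frac{1408}{1369} \approx 1.0285$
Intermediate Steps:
$C{\left(c,I \right)} = 31 c$
$\frac{2800 + U{\left(4 \right)}}{\left(\left(649 - 811\right) + 1536\right) + C{\left(44,-39 \right)}} = \frac{2800 + 4^{2}}{\left(\left(649 - 811\right) + 1536\right) + 31 \cdot 44} = \frac{2800 + 16}{\left(\left(649 - 811\right) + 1536\right) + 1364} = \frac{2816}{\left(-162 + 1536\right) + 1364} = \frac{2816}{1374 + 1364} = \frac{2816}{2738} = 2816 \cdot \frac{1}{2738} = \frac{1408}{1369}$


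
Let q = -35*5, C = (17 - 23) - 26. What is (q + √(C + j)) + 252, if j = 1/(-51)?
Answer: 77 + I*√83283/51 ≈ 77.0 + 5.6586*I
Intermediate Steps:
C = -32 (C = -6 - 26 = -32)
q = -175
j = -1/51 ≈ -0.019608
(q + √(C + j)) + 252 = (-175 + √(-32 - 1/51)) + 252 = (-175 + √(-1633/51)) + 252 = (-175 + I*√83283/51) + 252 = 77 + I*√83283/51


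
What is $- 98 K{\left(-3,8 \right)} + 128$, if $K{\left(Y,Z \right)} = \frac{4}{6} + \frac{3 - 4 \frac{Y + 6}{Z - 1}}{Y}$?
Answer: $\frac{314}{3} \approx 104.67$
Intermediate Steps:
$K{\left(Y,Z \right)} = \frac{2}{3} + \frac{3 - \frac{4 \left(6 + Y\right)}{-1 + Z}}{Y}$ ($K{\left(Y,Z \right)} = 4 \cdot \frac{1}{6} + \frac{3 - 4 \frac{6 + Y}{-1 + Z}}{Y} = \frac{2}{3} + \frac{3 - 4 \frac{6 + Y}{-1 + Z}}{Y} = \frac{2}{3} + \frac{3 - \frac{4 \left(6 + Y\right)}{-1 + Z}}{Y}$)
$- 98 K{\left(-3,8 \right)} + 128 = - 98 \frac{-81 - -42 + 9 \cdot 8 + 2 \left(-3\right) 8}{3 \left(-3\right) \left(-1 + 8\right)} + 128 = - 98 \cdot \frac{1}{3} \left(- \frac{1}{3}\right) \frac{1}{7} \left(-81 + 42 + 72 - 48\right) + 128 = - 98 \cdot \frac{1}{3} \left(- \frac{1}{3}\right) \frac{1}{7} \left(-15\right) + 128 = \left(-98\right) \frac{5}{21} + 128 = - \frac{70}{3} + 128 = \frac{314}{3}$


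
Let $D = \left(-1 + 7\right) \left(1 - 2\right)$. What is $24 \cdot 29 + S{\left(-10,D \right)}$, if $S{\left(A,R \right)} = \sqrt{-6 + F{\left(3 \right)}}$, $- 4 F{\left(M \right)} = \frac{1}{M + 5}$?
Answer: $696 + \frac{i \sqrt{386}}{8} \approx 696.0 + 2.4559 i$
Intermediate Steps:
$F{\left(M \right)} = - \frac{1}{4 \left(5 + M\right)}$ ($F{\left(M \right)} = - \frac{1}{4 \left(M + 5\right)} = - \frac{1}{4 \left(5 + M\right)}$)
$D = -6$ ($D = 6 \left(-1\right) = -6$)
$S{\left(A,R \right)} = \frac{i \sqrt{386}}{8}$ ($S{\left(A,R \right)} = \sqrt{-6 - \frac{1}{20 + 4 \cdot 3}} = \sqrt{-6 - \frac{1}{20 + 12}} = \sqrt{-6 - \frac{1}{32}} = \sqrt{- \frac{193}{32}} = \frac{i \sqrt{386}}{8}$)
$24 \cdot 29 + S{\left(-10,D \right)} = 24 \cdot 29 + \frac{i \sqrt{386}}{8} = 696 + \frac{i \sqrt{386}}{8}$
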